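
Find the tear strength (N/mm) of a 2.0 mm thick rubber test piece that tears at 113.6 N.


Tear strength = force / thickness
= 113.6 / 2.0
= 56.8 N/mm

56.8 N/mm


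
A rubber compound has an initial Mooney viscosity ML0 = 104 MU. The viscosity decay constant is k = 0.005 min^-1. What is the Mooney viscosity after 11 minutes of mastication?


ML = ML0 * exp(-k * t)
ML = 104 * exp(-0.005 * 11)
ML = 104 * 0.9465
ML = 98.43 MU

98.43 MU


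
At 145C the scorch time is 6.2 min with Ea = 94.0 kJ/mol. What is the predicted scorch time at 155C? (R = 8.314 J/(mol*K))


Convert temperatures: T1 = 145 + 273.15 = 418.15 K, T2 = 155 + 273.15 = 428.15 K
ts2_new = 6.2 * exp(94000 / 8.314 * (1/428.15 - 1/418.15))
1/T2 - 1/T1 = -5.5856e-05
ts2_new = 3.3 min

3.3 min


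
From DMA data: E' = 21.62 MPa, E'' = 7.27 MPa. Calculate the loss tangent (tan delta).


tan delta = E'' / E'
= 7.27 / 21.62
= 0.3363

tan delta = 0.3363


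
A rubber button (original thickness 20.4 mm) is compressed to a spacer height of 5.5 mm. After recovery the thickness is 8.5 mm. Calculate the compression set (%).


CS = (t0 - recovered) / (t0 - ts) * 100
= (20.4 - 8.5) / (20.4 - 5.5) * 100
= 11.9 / 14.9 * 100
= 79.9%

79.9%


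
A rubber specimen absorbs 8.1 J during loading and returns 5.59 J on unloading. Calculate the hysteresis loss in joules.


Hysteresis loss = loading - unloading
= 8.1 - 5.59
= 2.51 J

2.51 J


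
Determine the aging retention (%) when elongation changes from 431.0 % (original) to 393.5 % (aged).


Retention = aged / original * 100
= 393.5 / 431.0 * 100
= 91.3%

91.3%


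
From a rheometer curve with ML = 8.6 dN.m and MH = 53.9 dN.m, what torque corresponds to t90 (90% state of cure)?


M90 = ML + 0.9 * (MH - ML)
M90 = 8.6 + 0.9 * (53.9 - 8.6)
M90 = 8.6 + 0.9 * 45.3
M90 = 49.37 dN.m

49.37 dN.m


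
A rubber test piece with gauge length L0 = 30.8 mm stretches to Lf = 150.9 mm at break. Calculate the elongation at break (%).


Elongation = (Lf - L0) / L0 * 100
= (150.9 - 30.8) / 30.8 * 100
= 120.1 / 30.8 * 100
= 389.9%

389.9%


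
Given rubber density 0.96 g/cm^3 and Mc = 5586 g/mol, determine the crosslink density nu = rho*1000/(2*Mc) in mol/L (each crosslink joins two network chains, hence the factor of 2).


nu = rho * 1000 / (2 * Mc)
nu = 0.96 * 1000 / (2 * 5586)
nu = 960.0 / 11172
nu = 0.0859 mol/L

0.0859 mol/L


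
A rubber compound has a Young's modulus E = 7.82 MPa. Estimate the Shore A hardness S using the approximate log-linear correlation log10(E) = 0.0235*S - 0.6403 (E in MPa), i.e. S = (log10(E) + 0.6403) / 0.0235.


log10(E) = 0.0235*S - 0.6403  =>  S = (log10(E) + 0.6403) / 0.0235
log10(7.82) = 0.893207
S = (0.893207 + 0.6403) / 0.0235 = 1.533507 / 0.0235
S = 65.3

Shore A = 65.3


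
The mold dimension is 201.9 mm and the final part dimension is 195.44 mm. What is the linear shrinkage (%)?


Shrinkage = (mold - part) / mold * 100
= (201.9 - 195.44) / 201.9 * 100
= 6.46 / 201.9 * 100
= 3.2%

3.2%


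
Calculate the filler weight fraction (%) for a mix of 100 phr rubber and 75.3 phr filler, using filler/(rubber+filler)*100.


Filler % = filler / (rubber + filler) * 100
= 75.3 / (100 + 75.3) * 100
= 75.3 / 175.3 * 100
= 42.95%

42.95%


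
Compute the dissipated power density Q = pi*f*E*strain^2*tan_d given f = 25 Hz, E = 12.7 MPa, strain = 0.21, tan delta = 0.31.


Q = pi * f * E * strain^2 * tan_d
= pi * 25 * 12.7 * 0.21^2 * 0.31
= pi * 25 * 12.7 * 0.0441 * 0.31
= 13.6362

Q = 13.6362


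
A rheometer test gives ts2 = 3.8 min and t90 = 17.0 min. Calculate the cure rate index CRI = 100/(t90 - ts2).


CRI = 100 / (t90 - ts2)
= 100 / (17.0 - 3.8)
= 100 / 13.2
= 7.58 min^-1

7.58 min^-1


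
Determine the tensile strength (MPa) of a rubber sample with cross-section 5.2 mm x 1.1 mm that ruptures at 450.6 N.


Area = width * thickness = 5.2 * 1.1 = 5.72 mm^2
TS = force / area = 450.6 / 5.72 = 78.78 MPa

78.78 MPa


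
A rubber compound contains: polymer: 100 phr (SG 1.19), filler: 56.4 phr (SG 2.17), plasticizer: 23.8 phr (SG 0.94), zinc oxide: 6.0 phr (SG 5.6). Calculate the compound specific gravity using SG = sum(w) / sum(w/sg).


Sum of weights = 186.2
Volume contributions:
  polymer: 100/1.19 = 84.0336
  filler: 56.4/2.17 = 25.9908
  plasticizer: 23.8/0.94 = 25.3191
  zinc oxide: 6.0/5.6 = 1.0714
Sum of volumes = 136.4150
SG = 186.2 / 136.4150 = 1.365

SG = 1.365


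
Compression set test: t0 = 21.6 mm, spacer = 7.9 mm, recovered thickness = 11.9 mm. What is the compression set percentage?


CS = (t0 - recovered) / (t0 - ts) * 100
= (21.6 - 11.9) / (21.6 - 7.9) * 100
= 9.7 / 13.7 * 100
= 70.8%

70.8%


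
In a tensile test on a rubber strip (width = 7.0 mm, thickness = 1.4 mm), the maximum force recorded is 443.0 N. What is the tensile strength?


Area = width * thickness = 7.0 * 1.4 = 9.8 mm^2
TS = force / area = 443.0 / 9.8 = 45.2 MPa

45.2 MPa


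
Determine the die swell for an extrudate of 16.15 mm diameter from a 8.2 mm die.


Die swell ratio = D_extrudate / D_die
= 16.15 / 8.2
= 1.97

Die swell = 1.97


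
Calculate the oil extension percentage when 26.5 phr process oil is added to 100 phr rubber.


Oil % = oil / (100 + oil) * 100
= 26.5 / (100 + 26.5) * 100
= 26.5 / 126.5 * 100
= 20.95%

20.95%


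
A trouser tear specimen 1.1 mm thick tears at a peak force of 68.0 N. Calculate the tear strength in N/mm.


Tear strength = force / thickness
= 68.0 / 1.1
= 61.82 N/mm

61.82 N/mm


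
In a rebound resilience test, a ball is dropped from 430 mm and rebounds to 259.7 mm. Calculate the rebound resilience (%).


Resilience = h_rebound / h_drop * 100
= 259.7 / 430 * 100
= 60.4%

60.4%


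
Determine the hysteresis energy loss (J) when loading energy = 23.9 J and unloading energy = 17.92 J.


Hysteresis loss = loading - unloading
= 23.9 - 17.92
= 5.98 J

5.98 J


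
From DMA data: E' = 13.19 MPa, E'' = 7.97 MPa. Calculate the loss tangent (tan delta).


tan delta = E'' / E'
= 7.97 / 13.19
= 0.6042

tan delta = 0.6042


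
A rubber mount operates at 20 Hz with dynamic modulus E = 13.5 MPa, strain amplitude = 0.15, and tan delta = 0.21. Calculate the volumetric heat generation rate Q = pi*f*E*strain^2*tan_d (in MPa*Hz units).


Q = pi * f * E * strain^2 * tan_d
= pi * 20 * 13.5 * 0.15^2 * 0.21
= pi * 20 * 13.5 * 0.0225 * 0.21
= 4.0079

Q = 4.0079


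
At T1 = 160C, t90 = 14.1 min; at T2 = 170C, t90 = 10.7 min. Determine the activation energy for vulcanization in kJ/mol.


T1 = 433.15 K, T2 = 443.15 K
1/T1 - 1/T2 = 5.2097e-05
ln(t1/t2) = ln(14.1/10.7) = 0.2759
Ea = 8.314 * 0.2759 / 5.2097e-05 = 44035.1698 J/mol
Ea = 44.04 kJ/mol

44.04 kJ/mol


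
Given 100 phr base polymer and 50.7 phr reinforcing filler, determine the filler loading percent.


Filler % = filler / (rubber + filler) * 100
= 50.7 / (100 + 50.7) * 100
= 50.7 / 150.7 * 100
= 33.64%

33.64%


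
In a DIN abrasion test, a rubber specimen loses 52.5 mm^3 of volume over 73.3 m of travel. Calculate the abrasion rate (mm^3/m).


Rate = volume_loss / distance
= 52.5 / 73.3
= 0.716 mm^3/m

0.716 mm^3/m


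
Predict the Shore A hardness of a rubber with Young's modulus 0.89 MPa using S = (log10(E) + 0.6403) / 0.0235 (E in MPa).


log10(E) = 0.0235*S - 0.6403  =>  S = (log10(E) + 0.6403) / 0.0235
log10(0.89) = -0.050610
S = (-0.050610 + 0.6403) / 0.0235 = 0.589690 / 0.0235
S = 25.1

Shore A = 25.1


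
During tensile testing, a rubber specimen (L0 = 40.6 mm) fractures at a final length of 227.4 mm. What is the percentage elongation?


Elongation = (Lf - L0) / L0 * 100
= (227.4 - 40.6) / 40.6 * 100
= 186.8 / 40.6 * 100
= 460.1%

460.1%


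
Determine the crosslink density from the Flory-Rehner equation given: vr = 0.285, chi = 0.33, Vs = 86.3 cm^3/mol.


ln(1 - vr) = ln(1 - 0.285) = -0.3355
Numerator = -((-0.3355) + 0.285 + 0.33 * 0.285^2) = 0.0237
Denominator = 86.3 * (0.285^(1/3) - 0.285/2) = 44.4949
nu = 0.0237 / 44.4949 = 5.3194e-04 mol/cm^3

5.3194e-04 mol/cm^3


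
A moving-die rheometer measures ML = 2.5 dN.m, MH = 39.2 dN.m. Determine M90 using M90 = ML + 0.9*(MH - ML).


M90 = ML + 0.9 * (MH - ML)
M90 = 2.5 + 0.9 * (39.2 - 2.5)
M90 = 2.5 + 0.9 * 36.7
M90 = 35.53 dN.m

35.53 dN.m


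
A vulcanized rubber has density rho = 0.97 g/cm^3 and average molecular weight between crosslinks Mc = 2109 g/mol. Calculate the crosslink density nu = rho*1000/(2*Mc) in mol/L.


nu = rho * 1000 / (2 * Mc)
nu = 0.97 * 1000 / (2 * 2109)
nu = 970.0 / 4218
nu = 0.2300 mol/L

0.2300 mol/L


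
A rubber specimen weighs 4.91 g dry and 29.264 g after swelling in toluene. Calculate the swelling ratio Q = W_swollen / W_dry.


Q = W_swollen / W_dry
Q = 29.264 / 4.91
Q = 5.96

Q = 5.96


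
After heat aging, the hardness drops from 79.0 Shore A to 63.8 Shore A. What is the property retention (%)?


Retention = aged / original * 100
= 63.8 / 79.0 * 100
= 80.8%

80.8%


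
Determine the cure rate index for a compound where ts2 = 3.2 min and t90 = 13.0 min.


CRI = 100 / (t90 - ts2)
= 100 / (13.0 - 3.2)
= 100 / 9.8
= 10.2 min^-1

10.2 min^-1


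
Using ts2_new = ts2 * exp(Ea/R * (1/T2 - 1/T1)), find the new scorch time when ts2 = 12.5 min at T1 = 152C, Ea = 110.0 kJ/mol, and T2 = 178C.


Convert temperatures: T1 = 152 + 273.15 = 425.15 K, T2 = 178 + 273.15 = 451.15 K
ts2_new = 12.5 * exp(110000 / 8.314 * (1/451.15 - 1/425.15))
1/T2 - 1/T1 = -1.3555e-04
ts2_new = 2.08 min

2.08 min


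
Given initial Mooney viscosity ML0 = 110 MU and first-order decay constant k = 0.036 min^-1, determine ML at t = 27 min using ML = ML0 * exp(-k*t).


ML = ML0 * exp(-k * t)
ML = 110 * exp(-0.036 * 27)
ML = 110 * 0.3783
ML = 41.62 MU

41.62 MU


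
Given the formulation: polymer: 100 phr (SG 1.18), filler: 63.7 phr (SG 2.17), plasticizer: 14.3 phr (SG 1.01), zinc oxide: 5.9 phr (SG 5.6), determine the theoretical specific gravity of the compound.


Sum of weights = 183.9
Volume contributions:
  polymer: 100/1.18 = 84.7458
  filler: 63.7/2.17 = 29.3548
  plasticizer: 14.3/1.01 = 14.1584
  zinc oxide: 5.9/5.6 = 1.0536
Sum of volumes = 129.3126
SG = 183.9 / 129.3126 = 1.422

SG = 1.422


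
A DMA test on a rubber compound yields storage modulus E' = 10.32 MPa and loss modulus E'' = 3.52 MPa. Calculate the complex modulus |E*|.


|E*| = sqrt(E'^2 + E''^2)
= sqrt(10.32^2 + 3.52^2)
= sqrt(106.5024 + 12.3904)
= 10.904 MPa

10.904 MPa


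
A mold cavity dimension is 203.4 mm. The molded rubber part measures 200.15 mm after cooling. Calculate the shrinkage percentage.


Shrinkage = (mold - part) / mold * 100
= (203.4 - 200.15) / 203.4 * 100
= 3.25 / 203.4 * 100
= 1.6%

1.6%


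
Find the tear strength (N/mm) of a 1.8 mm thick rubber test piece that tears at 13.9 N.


Tear strength = force / thickness
= 13.9 / 1.8
= 7.72 N/mm

7.72 N/mm


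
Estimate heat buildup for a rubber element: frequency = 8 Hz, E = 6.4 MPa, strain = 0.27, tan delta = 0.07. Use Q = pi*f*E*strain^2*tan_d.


Q = pi * f * E * strain^2 * tan_d
= pi * 8 * 6.4 * 0.27^2 * 0.07
= pi * 8 * 6.4 * 0.0729 * 0.07
= 0.8208

Q = 0.8208


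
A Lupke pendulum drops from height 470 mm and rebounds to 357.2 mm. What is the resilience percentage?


Resilience = h_rebound / h_drop * 100
= 357.2 / 470 * 100
= 76.0%

76.0%


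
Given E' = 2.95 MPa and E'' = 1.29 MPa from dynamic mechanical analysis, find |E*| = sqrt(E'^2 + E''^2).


|E*| = sqrt(E'^2 + E''^2)
= sqrt(2.95^2 + 1.29^2)
= sqrt(8.7025 + 1.6641)
= 3.22 MPa

3.22 MPa


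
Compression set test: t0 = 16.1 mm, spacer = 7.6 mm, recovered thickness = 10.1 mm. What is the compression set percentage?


CS = (t0 - recovered) / (t0 - ts) * 100
= (16.1 - 10.1) / (16.1 - 7.6) * 100
= 6.0 / 8.5 * 100
= 70.6%

70.6%


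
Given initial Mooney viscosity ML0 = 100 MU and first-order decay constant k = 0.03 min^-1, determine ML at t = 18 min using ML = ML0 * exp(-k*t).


ML = ML0 * exp(-k * t)
ML = 100 * exp(-0.03 * 18)
ML = 100 * 0.5827
ML = 58.27 MU

58.27 MU


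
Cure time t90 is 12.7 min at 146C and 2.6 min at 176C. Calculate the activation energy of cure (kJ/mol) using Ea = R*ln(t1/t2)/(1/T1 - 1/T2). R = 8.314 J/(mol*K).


T1 = 419.15 K, T2 = 449.15 K
1/T1 - 1/T2 = 1.5935e-04
ln(t1/t2) = ln(12.7/2.6) = 1.5861
Ea = 8.314 * 1.5861 / 1.5935e-04 = 82751.8320 J/mol
Ea = 82.75 kJ/mol

82.75 kJ/mol


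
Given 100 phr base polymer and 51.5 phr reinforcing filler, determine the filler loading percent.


Filler % = filler / (rubber + filler) * 100
= 51.5 / (100 + 51.5) * 100
= 51.5 / 151.5 * 100
= 33.99%

33.99%


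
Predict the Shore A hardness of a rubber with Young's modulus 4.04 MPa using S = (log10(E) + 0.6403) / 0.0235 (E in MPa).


log10(E) = 0.0235*S - 0.6403  =>  S = (log10(E) + 0.6403) / 0.0235
log10(4.04) = 0.606381
S = (0.606381 + 0.6403) / 0.0235 = 1.246681 / 0.0235
S = 53.1

Shore A = 53.1


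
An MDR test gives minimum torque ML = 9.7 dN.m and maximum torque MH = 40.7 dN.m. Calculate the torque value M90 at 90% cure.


M90 = ML + 0.9 * (MH - ML)
M90 = 9.7 + 0.9 * (40.7 - 9.7)
M90 = 9.7 + 0.9 * 31.0
M90 = 37.6 dN.m

37.6 dN.m


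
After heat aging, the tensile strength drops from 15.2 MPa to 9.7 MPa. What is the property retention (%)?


Retention = aged / original * 100
= 9.7 / 15.2 * 100
= 63.8%

63.8%


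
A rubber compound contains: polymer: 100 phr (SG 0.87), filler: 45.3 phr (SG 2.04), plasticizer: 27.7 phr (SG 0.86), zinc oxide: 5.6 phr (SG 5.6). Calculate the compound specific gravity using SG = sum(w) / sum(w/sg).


Sum of weights = 178.6
Volume contributions:
  polymer: 100/0.87 = 114.9425
  filler: 45.3/2.04 = 22.2059
  plasticizer: 27.7/0.86 = 32.2093
  zinc oxide: 5.6/5.6 = 1.0000
Sum of volumes = 170.3577
SG = 178.6 / 170.3577 = 1.048

SG = 1.048


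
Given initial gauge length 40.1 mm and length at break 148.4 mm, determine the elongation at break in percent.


Elongation = (Lf - L0) / L0 * 100
= (148.4 - 40.1) / 40.1 * 100
= 108.3 / 40.1 * 100
= 270.1%

270.1%


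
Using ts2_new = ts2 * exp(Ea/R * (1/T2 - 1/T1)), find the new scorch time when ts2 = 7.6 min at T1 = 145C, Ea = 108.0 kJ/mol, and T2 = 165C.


Convert temperatures: T1 = 145 + 273.15 = 418.15 K, T2 = 165 + 273.15 = 438.15 K
ts2_new = 7.6 * exp(108000 / 8.314 * (1/438.15 - 1/418.15))
1/T2 - 1/T1 = -1.0916e-04
ts2_new = 1.84 min

1.84 min


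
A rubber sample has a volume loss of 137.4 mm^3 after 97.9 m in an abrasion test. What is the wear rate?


Rate = volume_loss / distance
= 137.4 / 97.9
= 1.403 mm^3/m

1.403 mm^3/m


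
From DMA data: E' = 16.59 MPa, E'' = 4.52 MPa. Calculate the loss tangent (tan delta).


tan delta = E'' / E'
= 4.52 / 16.59
= 0.2725

tan delta = 0.2725


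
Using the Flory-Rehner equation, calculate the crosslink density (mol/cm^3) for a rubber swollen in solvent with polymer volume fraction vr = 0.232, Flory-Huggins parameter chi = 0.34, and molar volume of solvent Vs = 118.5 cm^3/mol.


ln(1 - vr) = ln(1 - 0.232) = -0.2640
Numerator = -((-0.2640) + 0.232 + 0.34 * 0.232^2) = 0.0137
Denominator = 118.5 * (0.232^(1/3) - 0.232/2) = 59.0679
nu = 0.0137 / 59.0679 = 2.3135e-04 mol/cm^3

2.3135e-04 mol/cm^3


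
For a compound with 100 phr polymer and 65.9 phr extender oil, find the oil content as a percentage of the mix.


Oil % = oil / (100 + oil) * 100
= 65.9 / (100 + 65.9) * 100
= 65.9 / 165.9 * 100
= 39.72%

39.72%


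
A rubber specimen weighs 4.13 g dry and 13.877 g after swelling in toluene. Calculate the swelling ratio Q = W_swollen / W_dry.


Q = W_swollen / W_dry
Q = 13.877 / 4.13
Q = 3.36

Q = 3.36


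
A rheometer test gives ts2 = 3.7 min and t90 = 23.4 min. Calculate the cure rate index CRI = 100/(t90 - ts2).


CRI = 100 / (t90 - ts2)
= 100 / (23.4 - 3.7)
= 100 / 19.7
= 5.08 min^-1

5.08 min^-1


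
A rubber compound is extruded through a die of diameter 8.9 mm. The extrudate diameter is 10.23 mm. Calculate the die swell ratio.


Die swell ratio = D_extrudate / D_die
= 10.23 / 8.9
= 1.149

Die swell = 1.149


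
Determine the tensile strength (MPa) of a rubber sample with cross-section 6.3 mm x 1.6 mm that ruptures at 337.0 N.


Area = width * thickness = 6.3 * 1.6 = 10.08 mm^2
TS = force / area = 337.0 / 10.08 = 33.43 MPa

33.43 MPa


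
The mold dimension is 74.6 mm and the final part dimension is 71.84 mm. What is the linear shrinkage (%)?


Shrinkage = (mold - part) / mold * 100
= (74.6 - 71.84) / 74.6 * 100
= 2.76 / 74.6 * 100
= 3.7%

3.7%


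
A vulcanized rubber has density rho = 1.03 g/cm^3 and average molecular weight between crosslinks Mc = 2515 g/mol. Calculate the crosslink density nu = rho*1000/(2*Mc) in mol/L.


nu = rho * 1000 / (2 * Mc)
nu = 1.03 * 1000 / (2 * 2515)
nu = 1030.0 / 5030
nu = 0.2048 mol/L

0.2048 mol/L


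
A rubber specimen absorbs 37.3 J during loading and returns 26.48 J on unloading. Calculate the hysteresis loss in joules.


Hysteresis loss = loading - unloading
= 37.3 - 26.48
= 10.82 J

10.82 J


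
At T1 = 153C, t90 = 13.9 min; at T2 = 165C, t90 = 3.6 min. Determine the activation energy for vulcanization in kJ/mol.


T1 = 426.15 K, T2 = 438.15 K
1/T1 - 1/T2 = 6.4268e-05
ln(t1/t2) = ln(13.9/3.6) = 1.3510
Ea = 8.314 * 1.3510 / 6.4268e-05 = 174765.2024 J/mol
Ea = 174.77 kJ/mol

174.77 kJ/mol


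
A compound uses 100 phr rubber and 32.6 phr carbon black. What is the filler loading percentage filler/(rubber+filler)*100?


Filler % = filler / (rubber + filler) * 100
= 32.6 / (100 + 32.6) * 100
= 32.6 / 132.6 * 100
= 24.59%

24.59%


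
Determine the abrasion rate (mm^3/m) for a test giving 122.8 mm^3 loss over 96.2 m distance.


Rate = volume_loss / distance
= 122.8 / 96.2
= 1.277 mm^3/m

1.277 mm^3/m


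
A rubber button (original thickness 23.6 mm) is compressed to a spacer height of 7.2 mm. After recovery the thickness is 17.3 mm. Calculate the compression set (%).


CS = (t0 - recovered) / (t0 - ts) * 100
= (23.6 - 17.3) / (23.6 - 7.2) * 100
= 6.3 / 16.4 * 100
= 38.4%

38.4%


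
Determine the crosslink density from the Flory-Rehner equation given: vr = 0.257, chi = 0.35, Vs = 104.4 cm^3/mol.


ln(1 - vr) = ln(1 - 0.257) = -0.2971
Numerator = -((-0.2971) + 0.257 + 0.35 * 0.257^2) = 0.0169
Denominator = 104.4 * (0.257^(1/3) - 0.257/2) = 52.9607
nu = 0.0169 / 52.9607 = 3.1990e-04 mol/cm^3

3.1990e-04 mol/cm^3


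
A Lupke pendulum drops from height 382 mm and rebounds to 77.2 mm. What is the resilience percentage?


Resilience = h_rebound / h_drop * 100
= 77.2 / 382 * 100
= 20.2%

20.2%


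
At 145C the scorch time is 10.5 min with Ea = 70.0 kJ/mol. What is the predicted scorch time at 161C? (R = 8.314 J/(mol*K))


Convert temperatures: T1 = 145 + 273.15 = 418.15 K, T2 = 161 + 273.15 = 434.15 K
ts2_new = 10.5 * exp(70000 / 8.314 * (1/434.15 - 1/418.15))
1/T2 - 1/T1 = -8.8135e-05
ts2_new = 5.0 min

5.0 min


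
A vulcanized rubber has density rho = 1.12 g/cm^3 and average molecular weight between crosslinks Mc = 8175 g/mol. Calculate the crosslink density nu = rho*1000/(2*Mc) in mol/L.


nu = rho * 1000 / (2 * Mc)
nu = 1.12 * 1000 / (2 * 8175)
nu = 1120.0 / 16350
nu = 0.0685 mol/L

0.0685 mol/L


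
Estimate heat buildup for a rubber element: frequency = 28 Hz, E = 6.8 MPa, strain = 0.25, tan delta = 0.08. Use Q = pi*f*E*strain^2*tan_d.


Q = pi * f * E * strain^2 * tan_d
= pi * 28 * 6.8 * 0.25^2 * 0.08
= pi * 28 * 6.8 * 0.0625 * 0.08
= 2.9908

Q = 2.9908


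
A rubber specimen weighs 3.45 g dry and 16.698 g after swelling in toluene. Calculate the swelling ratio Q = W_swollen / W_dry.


Q = W_swollen / W_dry
Q = 16.698 / 3.45
Q = 4.84

Q = 4.84


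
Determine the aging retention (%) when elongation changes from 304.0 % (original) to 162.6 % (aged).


Retention = aged / original * 100
= 162.6 / 304.0 * 100
= 53.5%

53.5%


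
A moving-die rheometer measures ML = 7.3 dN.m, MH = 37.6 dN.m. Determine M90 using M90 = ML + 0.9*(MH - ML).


M90 = ML + 0.9 * (MH - ML)
M90 = 7.3 + 0.9 * (37.6 - 7.3)
M90 = 7.3 + 0.9 * 30.3
M90 = 34.57 dN.m

34.57 dN.m


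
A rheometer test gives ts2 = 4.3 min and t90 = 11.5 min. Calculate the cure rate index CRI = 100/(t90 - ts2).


CRI = 100 / (t90 - ts2)
= 100 / (11.5 - 4.3)
= 100 / 7.2
= 13.89 min^-1

13.89 min^-1


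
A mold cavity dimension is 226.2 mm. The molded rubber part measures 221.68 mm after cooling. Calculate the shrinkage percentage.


Shrinkage = (mold - part) / mold * 100
= (226.2 - 221.68) / 226.2 * 100
= 4.52 / 226.2 * 100
= 2.0%

2.0%


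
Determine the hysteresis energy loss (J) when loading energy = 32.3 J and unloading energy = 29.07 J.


Hysteresis loss = loading - unloading
= 32.3 - 29.07
= 3.23 J

3.23 J


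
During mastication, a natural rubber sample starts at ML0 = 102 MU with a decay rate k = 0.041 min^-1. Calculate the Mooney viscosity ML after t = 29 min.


ML = ML0 * exp(-k * t)
ML = 102 * exp(-0.041 * 29)
ML = 102 * 0.3045
ML = 31.06 MU

31.06 MU


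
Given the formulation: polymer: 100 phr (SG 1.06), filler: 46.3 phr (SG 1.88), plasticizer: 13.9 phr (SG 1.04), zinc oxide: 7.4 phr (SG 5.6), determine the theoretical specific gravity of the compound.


Sum of weights = 167.6
Volume contributions:
  polymer: 100/1.06 = 94.3396
  filler: 46.3/1.88 = 24.6277
  plasticizer: 13.9/1.04 = 13.3654
  zinc oxide: 7.4/5.6 = 1.3214
Sum of volumes = 133.6541
SG = 167.6 / 133.6541 = 1.254

SG = 1.254


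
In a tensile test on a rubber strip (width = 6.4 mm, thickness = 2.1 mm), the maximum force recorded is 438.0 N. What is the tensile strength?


Area = width * thickness = 6.4 * 2.1 = 13.44 mm^2
TS = force / area = 438.0 / 13.44 = 32.59 MPa

32.59 MPa


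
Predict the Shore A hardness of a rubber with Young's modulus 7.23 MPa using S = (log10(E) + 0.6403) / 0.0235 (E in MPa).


log10(E) = 0.0235*S - 0.6403  =>  S = (log10(E) + 0.6403) / 0.0235
log10(7.23) = 0.859138
S = (0.859138 + 0.6403) / 0.0235 = 1.499438 / 0.0235
S = 63.8

Shore A = 63.8


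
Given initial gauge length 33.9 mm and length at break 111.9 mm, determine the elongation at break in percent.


Elongation = (Lf - L0) / L0 * 100
= (111.9 - 33.9) / 33.9 * 100
= 78.0 / 33.9 * 100
= 230.1%

230.1%


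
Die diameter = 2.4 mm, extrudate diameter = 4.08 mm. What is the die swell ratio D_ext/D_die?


Die swell ratio = D_extrudate / D_die
= 4.08 / 2.4
= 1.7

Die swell = 1.7


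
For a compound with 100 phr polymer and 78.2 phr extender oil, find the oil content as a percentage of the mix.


Oil % = oil / (100 + oil) * 100
= 78.2 / (100 + 78.2) * 100
= 78.2 / 178.2 * 100
= 43.88%

43.88%


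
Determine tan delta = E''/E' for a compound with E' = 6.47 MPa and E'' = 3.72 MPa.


tan delta = E'' / E'
= 3.72 / 6.47
= 0.575

tan delta = 0.575


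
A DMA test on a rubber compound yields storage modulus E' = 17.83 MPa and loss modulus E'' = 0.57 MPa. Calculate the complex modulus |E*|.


|E*| = sqrt(E'^2 + E''^2)
= sqrt(17.83^2 + 0.57^2)
= sqrt(317.9089 + 0.3249)
= 17.839 MPa

17.839 MPa


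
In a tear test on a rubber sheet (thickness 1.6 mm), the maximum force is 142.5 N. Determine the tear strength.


Tear strength = force / thickness
= 142.5 / 1.6
= 89.06 N/mm

89.06 N/mm


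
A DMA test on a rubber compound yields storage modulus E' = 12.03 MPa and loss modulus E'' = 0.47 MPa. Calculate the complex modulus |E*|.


|E*| = sqrt(E'^2 + E''^2)
= sqrt(12.03^2 + 0.47^2)
= sqrt(144.7209 + 0.2209)
= 12.039 MPa

12.039 MPa


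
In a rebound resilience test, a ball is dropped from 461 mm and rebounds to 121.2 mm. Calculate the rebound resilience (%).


Resilience = h_rebound / h_drop * 100
= 121.2 / 461 * 100
= 26.3%

26.3%


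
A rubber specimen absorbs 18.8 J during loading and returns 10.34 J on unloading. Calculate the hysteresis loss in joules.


Hysteresis loss = loading - unloading
= 18.8 - 10.34
= 8.46 J

8.46 J


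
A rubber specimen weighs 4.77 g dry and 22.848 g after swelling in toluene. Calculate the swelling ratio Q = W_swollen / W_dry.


Q = W_swollen / W_dry
Q = 22.848 / 4.77
Q = 4.79

Q = 4.79


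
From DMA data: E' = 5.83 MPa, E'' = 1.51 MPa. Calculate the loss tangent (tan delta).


tan delta = E'' / E'
= 1.51 / 5.83
= 0.259

tan delta = 0.259


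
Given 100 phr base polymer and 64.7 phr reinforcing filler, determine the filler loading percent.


Filler % = filler / (rubber + filler) * 100
= 64.7 / (100 + 64.7) * 100
= 64.7 / 164.7 * 100
= 39.28%

39.28%


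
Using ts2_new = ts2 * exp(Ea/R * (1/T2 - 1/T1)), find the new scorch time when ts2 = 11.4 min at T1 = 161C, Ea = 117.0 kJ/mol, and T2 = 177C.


Convert temperatures: T1 = 161 + 273.15 = 434.15 K, T2 = 177 + 273.15 = 450.15 K
ts2_new = 11.4 * exp(117000 / 8.314 * (1/450.15 - 1/434.15))
1/T2 - 1/T1 = -8.1870e-05
ts2_new = 3.6 min

3.6 min


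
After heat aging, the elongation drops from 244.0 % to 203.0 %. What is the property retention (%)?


Retention = aged / original * 100
= 203.0 / 244.0 * 100
= 83.2%

83.2%


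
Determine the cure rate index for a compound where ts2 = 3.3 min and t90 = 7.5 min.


CRI = 100 / (t90 - ts2)
= 100 / (7.5 - 3.3)
= 100 / 4.2
= 23.81 min^-1

23.81 min^-1


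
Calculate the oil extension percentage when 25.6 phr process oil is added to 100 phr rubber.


Oil % = oil / (100 + oil) * 100
= 25.6 / (100 + 25.6) * 100
= 25.6 / 125.6 * 100
= 20.38%

20.38%


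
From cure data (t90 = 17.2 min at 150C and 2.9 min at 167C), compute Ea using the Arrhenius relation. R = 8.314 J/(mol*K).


T1 = 423.15 K, T2 = 440.15 K
1/T1 - 1/T2 = 9.1275e-05
ln(t1/t2) = ln(17.2/2.9) = 1.7802
Ea = 8.314 * 1.7802 / 9.1275e-05 = 162152.8614 J/mol
Ea = 162.15 kJ/mol

162.15 kJ/mol


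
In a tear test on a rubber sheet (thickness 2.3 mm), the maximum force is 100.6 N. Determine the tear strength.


Tear strength = force / thickness
= 100.6 / 2.3
= 43.74 N/mm

43.74 N/mm


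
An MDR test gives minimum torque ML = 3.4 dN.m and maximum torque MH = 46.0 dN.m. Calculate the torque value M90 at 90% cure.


M90 = ML + 0.9 * (MH - ML)
M90 = 3.4 + 0.9 * (46.0 - 3.4)
M90 = 3.4 + 0.9 * 42.6
M90 = 41.74 dN.m

41.74 dN.m


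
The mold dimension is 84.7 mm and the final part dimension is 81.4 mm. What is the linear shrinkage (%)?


Shrinkage = (mold - part) / mold * 100
= (84.7 - 81.4) / 84.7 * 100
= 3.3 / 84.7 * 100
= 3.9%

3.9%


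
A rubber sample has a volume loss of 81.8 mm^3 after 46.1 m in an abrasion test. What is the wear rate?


Rate = volume_loss / distance
= 81.8 / 46.1
= 1.774 mm^3/m

1.774 mm^3/m


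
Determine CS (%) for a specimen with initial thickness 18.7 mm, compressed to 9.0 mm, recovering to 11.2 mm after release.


CS = (t0 - recovered) / (t0 - ts) * 100
= (18.7 - 11.2) / (18.7 - 9.0) * 100
= 7.5 / 9.7 * 100
= 77.3%

77.3%


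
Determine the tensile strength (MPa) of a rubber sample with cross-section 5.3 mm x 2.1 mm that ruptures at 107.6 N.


Area = width * thickness = 5.3 * 2.1 = 11.13 mm^2
TS = force / area = 107.6 / 11.13 = 9.67 MPa

9.67 MPa


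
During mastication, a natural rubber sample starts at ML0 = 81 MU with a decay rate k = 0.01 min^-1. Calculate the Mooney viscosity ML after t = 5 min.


ML = ML0 * exp(-k * t)
ML = 81 * exp(-0.01 * 5)
ML = 81 * 0.9512
ML = 77.05 MU

77.05 MU


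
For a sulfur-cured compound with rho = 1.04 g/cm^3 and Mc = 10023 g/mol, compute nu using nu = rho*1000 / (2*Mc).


nu = rho * 1000 / (2 * Mc)
nu = 1.04 * 1000 / (2 * 10023)
nu = 1040.0 / 20046
nu = 0.0519 mol/L

0.0519 mol/L


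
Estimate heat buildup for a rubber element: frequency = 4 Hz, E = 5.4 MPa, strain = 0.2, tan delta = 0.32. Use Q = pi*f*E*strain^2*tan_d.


Q = pi * f * E * strain^2 * tan_d
= pi * 4 * 5.4 * 0.2^2 * 0.32
= pi * 4 * 5.4 * 0.0400 * 0.32
= 0.8686

Q = 0.8686


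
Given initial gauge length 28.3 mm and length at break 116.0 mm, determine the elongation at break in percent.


Elongation = (Lf - L0) / L0 * 100
= (116.0 - 28.3) / 28.3 * 100
= 87.7 / 28.3 * 100
= 309.9%

309.9%


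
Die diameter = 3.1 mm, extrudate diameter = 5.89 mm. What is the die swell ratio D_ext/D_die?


Die swell ratio = D_extrudate / D_die
= 5.89 / 3.1
= 1.9

Die swell = 1.9


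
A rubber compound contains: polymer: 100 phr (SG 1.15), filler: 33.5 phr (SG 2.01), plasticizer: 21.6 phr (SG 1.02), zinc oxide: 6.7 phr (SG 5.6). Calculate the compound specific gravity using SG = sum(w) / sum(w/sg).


Sum of weights = 161.8
Volume contributions:
  polymer: 100/1.15 = 86.9565
  filler: 33.5/2.01 = 16.6667
  plasticizer: 21.6/1.02 = 21.1765
  zinc oxide: 6.7/5.6 = 1.1964
Sum of volumes = 125.9961
SG = 161.8 / 125.9961 = 1.284

SG = 1.284


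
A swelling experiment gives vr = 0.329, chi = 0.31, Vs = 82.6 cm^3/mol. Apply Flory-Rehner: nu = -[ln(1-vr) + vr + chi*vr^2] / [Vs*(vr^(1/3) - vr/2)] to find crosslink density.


ln(1 - vr) = ln(1 - 0.329) = -0.3990
Numerator = -((-0.3990) + 0.329 + 0.31 * 0.329^2) = 0.0364
Denominator = 82.6 * (0.329^(1/3) - 0.329/2) = 43.4347
nu = 0.0364 / 43.4347 = 8.3876e-04 mol/cm^3

8.3876e-04 mol/cm^3


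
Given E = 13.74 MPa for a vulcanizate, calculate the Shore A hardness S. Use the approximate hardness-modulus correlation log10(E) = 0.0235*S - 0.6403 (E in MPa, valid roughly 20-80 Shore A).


log10(E) = 0.0235*S - 0.6403  =>  S = (log10(E) + 0.6403) / 0.0235
log10(13.74) = 1.137987
S = (1.137987 + 0.6403) / 0.0235 = 1.778287 / 0.0235
S = 75.7

Shore A = 75.7


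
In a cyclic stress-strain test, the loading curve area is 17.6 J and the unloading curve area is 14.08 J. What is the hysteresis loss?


Hysteresis loss = loading - unloading
= 17.6 - 14.08
= 3.52 J

3.52 J


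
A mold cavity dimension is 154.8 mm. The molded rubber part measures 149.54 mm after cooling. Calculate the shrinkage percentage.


Shrinkage = (mold - part) / mold * 100
= (154.8 - 149.54) / 154.8 * 100
= 5.26 / 154.8 * 100
= 3.4%

3.4%


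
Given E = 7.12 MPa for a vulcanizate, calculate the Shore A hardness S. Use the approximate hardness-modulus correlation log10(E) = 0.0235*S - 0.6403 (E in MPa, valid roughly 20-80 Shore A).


log10(E) = 0.0235*S - 0.6403  =>  S = (log10(E) + 0.6403) / 0.0235
log10(7.12) = 0.852480
S = (0.852480 + 0.6403) / 0.0235 = 1.492780 / 0.0235
S = 63.5

Shore A = 63.5


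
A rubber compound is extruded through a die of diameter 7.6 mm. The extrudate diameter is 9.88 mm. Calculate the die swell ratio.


Die swell ratio = D_extrudate / D_die
= 9.88 / 7.6
= 1.3

Die swell = 1.3


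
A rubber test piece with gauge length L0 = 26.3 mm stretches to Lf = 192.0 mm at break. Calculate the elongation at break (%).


Elongation = (Lf - L0) / L0 * 100
= (192.0 - 26.3) / 26.3 * 100
= 165.7 / 26.3 * 100
= 630.0%

630.0%


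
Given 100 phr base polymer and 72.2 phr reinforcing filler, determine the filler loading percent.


Filler % = filler / (rubber + filler) * 100
= 72.2 / (100 + 72.2) * 100
= 72.2 / 172.2 * 100
= 41.93%

41.93%


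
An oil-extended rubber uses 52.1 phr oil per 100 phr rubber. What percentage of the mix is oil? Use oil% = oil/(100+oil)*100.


Oil % = oil / (100 + oil) * 100
= 52.1 / (100 + 52.1) * 100
= 52.1 / 152.1 * 100
= 34.25%

34.25%


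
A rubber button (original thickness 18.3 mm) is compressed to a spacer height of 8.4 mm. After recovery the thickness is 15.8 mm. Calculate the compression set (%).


CS = (t0 - recovered) / (t0 - ts) * 100
= (18.3 - 15.8) / (18.3 - 8.4) * 100
= 2.5 / 9.9 * 100
= 25.3%

25.3%


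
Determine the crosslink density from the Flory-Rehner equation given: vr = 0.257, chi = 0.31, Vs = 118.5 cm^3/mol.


ln(1 - vr) = ln(1 - 0.257) = -0.2971
Numerator = -((-0.2971) + 0.257 + 0.31 * 0.257^2) = 0.0196
Denominator = 118.5 * (0.257^(1/3) - 0.257/2) = 60.1134
nu = 0.0196 / 60.1134 = 3.2578e-04 mol/cm^3

3.2578e-04 mol/cm^3


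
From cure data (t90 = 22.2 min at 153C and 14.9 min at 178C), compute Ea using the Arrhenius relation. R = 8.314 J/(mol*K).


T1 = 426.15 K, T2 = 451.15 K
1/T1 - 1/T2 = 1.3003e-04
ln(t1/t2) = ln(22.2/14.9) = 0.3987
Ea = 8.314 * 0.3987 / 1.3003e-04 = 25493.7399 J/mol
Ea = 25.49 kJ/mol

25.49 kJ/mol


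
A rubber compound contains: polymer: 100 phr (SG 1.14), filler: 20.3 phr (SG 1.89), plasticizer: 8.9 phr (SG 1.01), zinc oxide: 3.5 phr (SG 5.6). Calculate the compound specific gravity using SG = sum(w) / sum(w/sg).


Sum of weights = 132.7
Volume contributions:
  polymer: 100/1.14 = 87.7193
  filler: 20.3/1.89 = 10.7407
  plasticizer: 8.9/1.01 = 8.8119
  zinc oxide: 3.5/5.6 = 0.6250
Sum of volumes = 107.8969
SG = 132.7 / 107.8969 = 1.23

SG = 1.23


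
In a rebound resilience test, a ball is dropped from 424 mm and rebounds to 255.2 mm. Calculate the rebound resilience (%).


Resilience = h_rebound / h_drop * 100
= 255.2 / 424 * 100
= 60.2%

60.2%


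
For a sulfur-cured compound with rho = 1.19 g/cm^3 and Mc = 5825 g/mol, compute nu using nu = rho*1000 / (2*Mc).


nu = rho * 1000 / (2 * Mc)
nu = 1.19 * 1000 / (2 * 5825)
nu = 1190.0 / 11650
nu = 0.1021 mol/L

0.1021 mol/L


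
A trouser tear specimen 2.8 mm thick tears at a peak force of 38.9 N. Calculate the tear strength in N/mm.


Tear strength = force / thickness
= 38.9 / 2.8
= 13.89 N/mm

13.89 N/mm


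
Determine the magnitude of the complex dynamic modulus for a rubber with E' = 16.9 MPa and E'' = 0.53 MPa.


|E*| = sqrt(E'^2 + E''^2)
= sqrt(16.9^2 + 0.53^2)
= sqrt(285.6100 + 0.2809)
= 16.908 MPa

16.908 MPa


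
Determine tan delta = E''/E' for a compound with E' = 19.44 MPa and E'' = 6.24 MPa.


tan delta = E'' / E'
= 6.24 / 19.44
= 0.321

tan delta = 0.321


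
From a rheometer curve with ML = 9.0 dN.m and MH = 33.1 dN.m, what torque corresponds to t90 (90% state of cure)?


M90 = ML + 0.9 * (MH - ML)
M90 = 9.0 + 0.9 * (33.1 - 9.0)
M90 = 9.0 + 0.9 * 24.1
M90 = 30.69 dN.m

30.69 dN.m


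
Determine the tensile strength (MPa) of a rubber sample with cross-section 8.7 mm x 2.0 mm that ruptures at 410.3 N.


Area = width * thickness = 8.7 * 2.0 = 17.4 mm^2
TS = force / area = 410.3 / 17.4 = 23.58 MPa

23.58 MPa


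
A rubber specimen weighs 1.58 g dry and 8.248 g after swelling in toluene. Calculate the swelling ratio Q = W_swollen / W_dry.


Q = W_swollen / W_dry
Q = 8.248 / 1.58
Q = 5.22

Q = 5.22


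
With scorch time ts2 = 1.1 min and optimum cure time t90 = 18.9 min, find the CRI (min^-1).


CRI = 100 / (t90 - ts2)
= 100 / (18.9 - 1.1)
= 100 / 17.8
= 5.62 min^-1

5.62 min^-1


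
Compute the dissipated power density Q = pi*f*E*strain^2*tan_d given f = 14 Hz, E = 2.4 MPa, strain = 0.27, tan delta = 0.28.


Q = pi * f * E * strain^2 * tan_d
= pi * 14 * 2.4 * 0.27^2 * 0.28
= pi * 14 * 2.4 * 0.0729 * 0.28
= 2.1546

Q = 2.1546


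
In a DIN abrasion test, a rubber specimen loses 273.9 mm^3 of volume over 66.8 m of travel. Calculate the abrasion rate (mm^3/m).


Rate = volume_loss / distance
= 273.9 / 66.8
= 4.1 mm^3/m

4.1 mm^3/m


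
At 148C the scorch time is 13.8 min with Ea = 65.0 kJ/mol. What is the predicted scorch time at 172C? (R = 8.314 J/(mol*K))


Convert temperatures: T1 = 148 + 273.15 = 421.15 K, T2 = 172 + 273.15 = 445.15 K
ts2_new = 13.8 * exp(65000 / 8.314 * (1/445.15 - 1/421.15))
1/T2 - 1/T1 = -1.2802e-04
ts2_new = 5.07 min

5.07 min


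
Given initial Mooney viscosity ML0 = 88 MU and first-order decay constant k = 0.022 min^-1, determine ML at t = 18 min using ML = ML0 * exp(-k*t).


ML = ML0 * exp(-k * t)
ML = 88 * exp(-0.022 * 18)
ML = 88 * 0.6730
ML = 59.22 MU

59.22 MU


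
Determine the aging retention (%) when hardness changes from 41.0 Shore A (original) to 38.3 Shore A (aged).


Retention = aged / original * 100
= 38.3 / 41.0 * 100
= 93.4%

93.4%


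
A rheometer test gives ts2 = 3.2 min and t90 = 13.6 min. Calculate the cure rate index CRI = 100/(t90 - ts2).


CRI = 100 / (t90 - ts2)
= 100 / (13.6 - 3.2)
= 100 / 10.4
= 9.62 min^-1

9.62 min^-1


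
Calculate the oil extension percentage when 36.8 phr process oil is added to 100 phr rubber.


Oil % = oil / (100 + oil) * 100
= 36.8 / (100 + 36.8) * 100
= 36.8 / 136.8 * 100
= 26.9%

26.9%


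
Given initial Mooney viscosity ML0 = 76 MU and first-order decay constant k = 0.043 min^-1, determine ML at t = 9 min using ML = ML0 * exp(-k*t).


ML = ML0 * exp(-k * t)
ML = 76 * exp(-0.043 * 9)
ML = 76 * 0.6791
ML = 51.61 MU

51.61 MU


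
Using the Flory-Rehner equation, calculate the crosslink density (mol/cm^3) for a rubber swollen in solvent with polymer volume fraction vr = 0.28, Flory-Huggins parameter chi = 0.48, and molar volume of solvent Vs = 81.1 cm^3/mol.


ln(1 - vr) = ln(1 - 0.28) = -0.3285
Numerator = -((-0.3285) + 0.28 + 0.48 * 0.28^2) = 0.0109
Denominator = 81.1 * (0.28^(1/3) - 0.28/2) = 41.7027
nu = 0.0109 / 41.7027 = 2.6070e-04 mol/cm^3

2.6070e-04 mol/cm^3


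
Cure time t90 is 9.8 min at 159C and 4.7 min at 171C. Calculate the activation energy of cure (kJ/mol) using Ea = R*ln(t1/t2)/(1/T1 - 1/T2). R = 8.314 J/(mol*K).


T1 = 432.15 K, T2 = 444.15 K
1/T1 - 1/T2 = 6.2520e-05
ln(t1/t2) = ln(9.8/4.7) = 0.7348
Ea = 8.314 * 0.7348 / 6.2520e-05 = 97717.8388 J/mol
Ea = 97.72 kJ/mol

97.72 kJ/mol


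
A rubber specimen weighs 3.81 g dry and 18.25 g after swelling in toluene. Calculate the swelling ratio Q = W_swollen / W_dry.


Q = W_swollen / W_dry
Q = 18.25 / 3.81
Q = 4.79

Q = 4.79


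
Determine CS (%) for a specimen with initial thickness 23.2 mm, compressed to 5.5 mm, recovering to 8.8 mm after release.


CS = (t0 - recovered) / (t0 - ts) * 100
= (23.2 - 8.8) / (23.2 - 5.5) * 100
= 14.4 / 17.7 * 100
= 81.4%

81.4%


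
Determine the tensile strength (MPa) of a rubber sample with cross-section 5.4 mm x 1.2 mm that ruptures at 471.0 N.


Area = width * thickness = 5.4 * 1.2 = 6.48 mm^2
TS = force / area = 471.0 / 6.48 = 72.69 MPa

72.69 MPa


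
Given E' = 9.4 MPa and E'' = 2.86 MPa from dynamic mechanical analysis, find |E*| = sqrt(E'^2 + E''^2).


|E*| = sqrt(E'^2 + E''^2)
= sqrt(9.4^2 + 2.86^2)
= sqrt(88.3600 + 8.1796)
= 9.825 MPa

9.825 MPa


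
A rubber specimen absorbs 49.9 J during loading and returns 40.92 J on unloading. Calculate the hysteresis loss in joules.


Hysteresis loss = loading - unloading
= 49.9 - 40.92
= 8.98 J

8.98 J


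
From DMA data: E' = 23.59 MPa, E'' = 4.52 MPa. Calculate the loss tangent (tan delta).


tan delta = E'' / E'
= 4.52 / 23.59
= 0.1916

tan delta = 0.1916


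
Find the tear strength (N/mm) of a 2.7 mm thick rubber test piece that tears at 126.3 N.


Tear strength = force / thickness
= 126.3 / 2.7
= 46.78 N/mm

46.78 N/mm


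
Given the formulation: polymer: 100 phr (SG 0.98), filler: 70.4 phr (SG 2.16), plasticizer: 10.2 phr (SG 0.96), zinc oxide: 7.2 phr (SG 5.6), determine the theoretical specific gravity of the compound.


Sum of weights = 187.8
Volume contributions:
  polymer: 100/0.98 = 102.0408
  filler: 70.4/2.16 = 32.5926
  plasticizer: 10.2/0.96 = 10.6250
  zinc oxide: 7.2/5.6 = 1.2857
Sum of volumes = 146.5441
SG = 187.8 / 146.5441 = 1.282

SG = 1.282


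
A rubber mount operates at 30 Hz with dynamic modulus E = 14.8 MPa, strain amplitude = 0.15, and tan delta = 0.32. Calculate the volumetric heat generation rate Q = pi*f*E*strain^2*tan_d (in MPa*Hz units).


Q = pi * f * E * strain^2 * tan_d
= pi * 30 * 14.8 * 0.15^2 * 0.32
= pi * 30 * 14.8 * 0.0225 * 0.32
= 10.0430

Q = 10.0430


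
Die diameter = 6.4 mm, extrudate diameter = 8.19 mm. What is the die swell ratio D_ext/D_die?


Die swell ratio = D_extrudate / D_die
= 8.19 / 6.4
= 1.28

Die swell = 1.28


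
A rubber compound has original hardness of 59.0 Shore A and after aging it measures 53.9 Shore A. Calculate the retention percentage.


Retention = aged / original * 100
= 53.9 / 59.0 * 100
= 91.4%

91.4%
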